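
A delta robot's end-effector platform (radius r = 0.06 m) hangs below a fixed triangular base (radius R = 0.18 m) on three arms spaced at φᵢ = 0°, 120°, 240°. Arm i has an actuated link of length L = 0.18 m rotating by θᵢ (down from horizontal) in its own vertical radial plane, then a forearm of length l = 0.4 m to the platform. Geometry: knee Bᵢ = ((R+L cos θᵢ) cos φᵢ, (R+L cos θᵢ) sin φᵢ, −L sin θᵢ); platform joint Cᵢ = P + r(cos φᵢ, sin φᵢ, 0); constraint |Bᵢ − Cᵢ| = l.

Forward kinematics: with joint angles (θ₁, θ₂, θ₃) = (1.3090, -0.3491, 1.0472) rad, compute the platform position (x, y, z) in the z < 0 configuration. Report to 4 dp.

(-0.1576, 0.1740, -0.3308)

φ1=0.0°: virtual centre (0.1666, 0.0000, -0.1739), radius l
φ2=120.0°: virtual centre (-0.1446, 0.2504, 0.0616), radius l
arm 3 at φ=240.0°: ρ3 = 0.2100;  O3 = (-0.1050, -0.1819, -0.1559)
eliminate P² terms by subtracting sphere 1 from 2 and 3
linear system: -0.6223x+0.5008y = 0.0294−0.4709z; -0.5432x+-0.3637y = 0.0104−0.0360z
Cramer: x(z) = -0.0319+0.3798z;  y(z) = 0.0190-0.4683z
sphere 1 gives Az²+Bz+C=0 with A=1.3635, B=0.1791, C=-0.0900;  B²−4AC=0.5229;  roots -0.3308, 0.1995;  negative root z = -0.3308
x = -0.1576, y = 0.1740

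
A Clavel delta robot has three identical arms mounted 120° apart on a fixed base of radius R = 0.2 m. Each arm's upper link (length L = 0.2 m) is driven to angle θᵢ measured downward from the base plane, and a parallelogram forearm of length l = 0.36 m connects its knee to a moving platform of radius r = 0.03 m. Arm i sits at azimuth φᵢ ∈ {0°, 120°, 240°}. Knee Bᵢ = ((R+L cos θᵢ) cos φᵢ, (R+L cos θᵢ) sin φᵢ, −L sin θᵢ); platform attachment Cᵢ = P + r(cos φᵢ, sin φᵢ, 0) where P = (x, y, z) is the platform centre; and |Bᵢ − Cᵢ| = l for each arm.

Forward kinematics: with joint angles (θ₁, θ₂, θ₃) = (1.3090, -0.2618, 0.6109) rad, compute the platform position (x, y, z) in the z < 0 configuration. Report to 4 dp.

(-0.1332, 0.0596, -0.1978)

φ1=0.0°: virtual centre (0.2218, 0.0000, -0.1932), radius l
φ2=120.0°: virtual centre (-0.1816, 0.3145, 0.0518), radius l
O3 = (0.3338·cos240.0°, 0.3338·sin240.0°, -0.1147) = (-0.1669, -0.2891, -0.1147)
subtract pairs → two planes through P
plane₁₂: -0.8067x+0.6291y+0.4899z = 0.0481
det = 0.9554;  x = -0.0542+0.3998z,  y = 0.0070+-0.2661z
sphere 1 gives Az²+Bz+C=0 with A=1.2306, B=0.1620, C=-0.0161;  B²−4AC=0.1054;  roots -0.1978, 0.0661;  negative root z = -0.1978
x = -0.1332, y = 0.0596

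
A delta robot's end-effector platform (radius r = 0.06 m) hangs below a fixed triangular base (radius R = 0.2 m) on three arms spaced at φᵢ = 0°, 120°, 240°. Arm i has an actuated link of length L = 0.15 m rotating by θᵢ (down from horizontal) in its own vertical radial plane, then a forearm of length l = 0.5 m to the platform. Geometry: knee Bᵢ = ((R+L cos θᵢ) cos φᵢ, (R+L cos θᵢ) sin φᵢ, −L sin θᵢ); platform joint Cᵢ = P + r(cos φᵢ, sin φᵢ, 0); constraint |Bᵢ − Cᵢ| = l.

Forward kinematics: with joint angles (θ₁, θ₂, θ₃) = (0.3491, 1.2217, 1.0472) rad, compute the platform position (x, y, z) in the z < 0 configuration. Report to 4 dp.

(0.1463, -0.0310, -0.5318)

O1 = (0.2810·cos0.0°, 0.2810·sin0.0°, -0.0513) = (0.2810, 0.0000, -0.0513)
O2 = (0.1913·cos120.0°, 0.1913·sin120.0°, -0.1410) = (-0.0957, 0.1657, -0.1410)
arm 3 at φ=240.0°: ρ3 = 0.2150;  O3 = (-0.1075, -0.1862, -0.1299)
subtract pairs → two planes through P
linear system: -0.7532x+0.3314y = -0.0251−-0.1793z; -0.7769x+-0.3724y = -0.0185−-0.1572z
det = 0.5379;  x = 0.0288+-0.2209z,  y = -0.0104+0.0388z
into |P−O₁|² = l²: 1.0503z² + 0.2133z + -0.1837 = 0;  Δ = 0.8171;  z = -0.5318 or 0.3288 → z<0 root = -0.5318
x = 0.1463, y = -0.0310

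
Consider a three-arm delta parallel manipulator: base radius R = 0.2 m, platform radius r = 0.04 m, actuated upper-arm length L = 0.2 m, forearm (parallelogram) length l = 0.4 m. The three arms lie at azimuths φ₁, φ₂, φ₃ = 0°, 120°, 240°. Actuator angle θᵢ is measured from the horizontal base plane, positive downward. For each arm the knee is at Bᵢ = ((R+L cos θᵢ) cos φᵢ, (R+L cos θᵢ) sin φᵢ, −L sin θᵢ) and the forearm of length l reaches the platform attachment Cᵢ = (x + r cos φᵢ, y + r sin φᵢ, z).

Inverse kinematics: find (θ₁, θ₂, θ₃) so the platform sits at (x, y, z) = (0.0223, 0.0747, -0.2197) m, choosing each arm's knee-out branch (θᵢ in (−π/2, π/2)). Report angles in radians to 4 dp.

θ₁ = 0.0875, θ₂ = -0.1744, θ₃ = 0.6981

rotate P by −φ1: (0.0223, 0.0747, -0.2197)
  A=0.1377, B=-0.2197, C=(l²−L²−A²−y'²−z²)/(2L)=0.1180
  θ1 = atan2(B,A) + arccos(C/0.2593) = 0.0875
φ2=120.0° → target in arm frame (0.0535, -0.0567)
  A cos θ + B sin θ = C:  0.1065·cos θ + -0.2197·sin θ = 0.1430
  θ2 = atan2(B,A) + arccos(C/0.2441) = -0.1744
φ3=240.0° → target in arm frame (-0.0758, -0.0180)
  A cos θ + B sin θ = C:  0.2358·cos θ + -0.2197·sin θ = 0.0395
  √(A²+B²)=0.3223;  θ3 = -0.7500+1.4481 ≈ 0.6981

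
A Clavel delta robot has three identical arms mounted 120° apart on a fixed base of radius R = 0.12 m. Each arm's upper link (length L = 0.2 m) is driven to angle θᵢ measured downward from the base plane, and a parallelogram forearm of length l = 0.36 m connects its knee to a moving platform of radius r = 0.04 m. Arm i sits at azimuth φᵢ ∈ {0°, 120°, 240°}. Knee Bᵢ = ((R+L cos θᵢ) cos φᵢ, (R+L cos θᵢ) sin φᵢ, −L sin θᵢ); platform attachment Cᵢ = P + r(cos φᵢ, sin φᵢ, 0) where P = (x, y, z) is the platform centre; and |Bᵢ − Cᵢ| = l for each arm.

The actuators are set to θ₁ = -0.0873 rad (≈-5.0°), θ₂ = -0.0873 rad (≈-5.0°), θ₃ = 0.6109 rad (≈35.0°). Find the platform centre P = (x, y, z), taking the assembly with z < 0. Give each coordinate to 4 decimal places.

(0.0459, 0.0795, -0.2449)

centre 1 = (0.2792·cos0.0°, 0.2792·sin0.0°, 0.0174) = (0.2792, 0.0000, 0.0174)
arm 2 at φ=120.0°: ρ2 = 0.2792;  centre 2 = (-0.1396, 0.2418, 0.0174)
φ3=240.0°: virtual centre (-0.1219, -0.2112, -0.1147), radius l
subtract pairs → two planes through P
[-0.8377 0.4837 0.0000]·P = 0.0000;  [-0.8023 -0.4223 -0.2643]·P = -0.0057
det = 0.7418;  x = 0.0037+-0.1723z,  y = 0.0064+-0.2985z
into |P−centre ₁|² = l²: 1.1188z² + 0.0563z + -0.0533 = 0;  Δ = 0.2418;  z = -0.2449 or 0.1946 → z<0 root = -0.2449
x = 0.0459, y = 0.0795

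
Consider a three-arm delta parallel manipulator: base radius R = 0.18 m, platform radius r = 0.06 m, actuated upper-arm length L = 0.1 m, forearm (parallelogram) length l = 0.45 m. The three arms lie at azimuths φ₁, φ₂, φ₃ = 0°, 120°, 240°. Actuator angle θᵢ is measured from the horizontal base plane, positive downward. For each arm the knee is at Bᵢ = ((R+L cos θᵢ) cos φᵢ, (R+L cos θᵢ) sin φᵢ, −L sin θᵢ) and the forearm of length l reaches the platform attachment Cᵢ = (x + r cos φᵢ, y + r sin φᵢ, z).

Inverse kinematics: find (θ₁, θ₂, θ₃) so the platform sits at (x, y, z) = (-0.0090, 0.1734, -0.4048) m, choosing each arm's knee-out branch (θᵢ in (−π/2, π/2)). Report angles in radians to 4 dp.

θ₁ = 0.5228, θ₂ = -0.3495, θ₃ = 1.1339

arm 1 (φ=0.0°): x'=-0.0090, y'=0.1734
  e−x'=0.1290;  (l²−L²−(e−x')²−y'²−z²)/2L = -0.0904
  θ1 = atan2(B,A) + arccos(C/0.4249) = 0.5228
arm 2 (φ=120.0°): x'=0.1547, y'=-0.0789
  A=-0.0347, B=-0.4048, C=(l²−L²−A²−y'²−z²)/(2L)=0.1060
  θ2 = atan2(B,A) + arccos(C/0.4063) = -0.3495
arm 3 (φ=240.0°): x'=-0.1457, y'=-0.0945
  A cos θ + B sin θ = C:  0.2657·cos θ + -0.4048·sin θ = -0.2544
  θ3 = atan2(B,A) + arccos(C/0.4842) = 1.1339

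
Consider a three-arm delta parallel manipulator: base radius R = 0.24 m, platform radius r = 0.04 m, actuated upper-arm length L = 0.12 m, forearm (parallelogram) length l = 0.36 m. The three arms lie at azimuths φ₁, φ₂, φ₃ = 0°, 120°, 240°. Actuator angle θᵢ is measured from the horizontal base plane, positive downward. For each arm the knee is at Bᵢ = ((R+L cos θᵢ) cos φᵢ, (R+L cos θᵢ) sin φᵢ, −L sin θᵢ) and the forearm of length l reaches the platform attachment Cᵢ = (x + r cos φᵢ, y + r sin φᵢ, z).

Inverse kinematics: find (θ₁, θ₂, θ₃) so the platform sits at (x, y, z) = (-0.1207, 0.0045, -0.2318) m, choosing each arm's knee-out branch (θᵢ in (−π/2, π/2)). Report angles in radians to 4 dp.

φ1=0.0° → target in arm frame (-0.1207, 0.0045)
  A cos θ + B sin θ = C:  0.3207·cos θ + -0.2318·sin θ = -0.1725
  √(A²+B²)=0.3957;  θ1 = -0.6259+2.0219 ≈ 1.3960
arm 2 (φ=120.0°): x'=0.0642, y'=0.1023
  A=0.1358, B=-0.2318, C=(l²−L²−A²−y'²−z²)/(2L)=0.1357
  √(A²+B²)=0.2686;  θ2 = -1.0410+1.0410 ≈ 0.0000
φ3=240.0° → target in arm frame (0.0565, -0.1068)
  A=0.1435, B=-0.2318, C=(l²−L²−A²−y'²−z²)/(2L)=0.1228
  √(A²+B²)=0.2726;  θ3 = -1.0163+1.1038 ≈ 0.0874

θ₁ = 1.3960, θ₂ = 0.0000, θ₃ = 0.0874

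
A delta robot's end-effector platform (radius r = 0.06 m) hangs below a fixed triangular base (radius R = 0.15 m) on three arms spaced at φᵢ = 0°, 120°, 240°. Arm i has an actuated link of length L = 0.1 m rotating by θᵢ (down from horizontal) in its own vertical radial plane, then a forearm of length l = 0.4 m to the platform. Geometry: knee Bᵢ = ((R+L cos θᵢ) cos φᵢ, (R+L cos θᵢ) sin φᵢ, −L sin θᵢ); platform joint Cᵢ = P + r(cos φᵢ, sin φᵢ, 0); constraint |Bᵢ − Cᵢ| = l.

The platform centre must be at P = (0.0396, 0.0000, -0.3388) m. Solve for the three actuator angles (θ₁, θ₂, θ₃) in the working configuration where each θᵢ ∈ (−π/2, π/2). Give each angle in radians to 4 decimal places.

arm 1 (φ=0.0°): x'=0.0396, y'=0.0000
  A cos θ + B sin θ = C:  0.0504·cos θ + -0.3388·sin θ = 0.1634
  θ1 = atan2(B,A) + arccos(C/0.3425) = -0.3495
φ2=120.0° → target in arm frame (-0.0198, -0.0343)
  A=0.1098, B=-0.3388, C=(l²−L²−A²−y'²−z²)/(2L)=0.1099
  θ2 = atan2(B,A) + arccos(C/0.3561) = -0.0003
arm 3 (φ=240.0°): x'=-0.0198, y'=0.0343
  e−x'=0.1098;  (l²−L²−(e−x')²−y'²−z²)/2L = 0.1099
  γ=atan2(-0.3388,0.1098)=-1.2574;  ψ=arccos(0.3086)=1.2571;  θ3=γ+ψ≈-0.0003

θ₁ = -0.3495, θ₂ = -0.0003, θ₃ = -0.0003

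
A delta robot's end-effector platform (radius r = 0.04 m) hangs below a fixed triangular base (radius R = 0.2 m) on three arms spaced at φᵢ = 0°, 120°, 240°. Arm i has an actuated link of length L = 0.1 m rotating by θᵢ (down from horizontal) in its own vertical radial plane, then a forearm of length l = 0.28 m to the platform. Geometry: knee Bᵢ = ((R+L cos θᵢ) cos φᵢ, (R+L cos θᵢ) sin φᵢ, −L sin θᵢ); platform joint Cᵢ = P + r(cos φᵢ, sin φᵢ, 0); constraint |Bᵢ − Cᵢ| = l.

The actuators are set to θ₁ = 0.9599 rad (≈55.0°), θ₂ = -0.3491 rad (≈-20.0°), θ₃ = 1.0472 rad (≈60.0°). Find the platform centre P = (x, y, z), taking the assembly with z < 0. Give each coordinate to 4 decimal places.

φ1=0.0°: virtual centre (0.2174, 0.0000, -0.0819), radius l
φ2=120.0°: virtual centre (-0.1270, 0.2199, 0.0342), radius l
φ3=240.0°: virtual centre (-0.1050, -0.1819, -0.0866), radius l
|centre ₂|²−|centre ₁|² = 0.0117;  |centre ₃|²−|centre ₁|² = -0.0024
linear system: -0.6887x+0.4399y = 0.0117−0.2322z; -0.6447x+-0.3637y = -0.0024−-0.0094z
det = 0.5341;  x = -0.0060+0.1504z,  y = 0.0172+-0.2924z
quadratic in z: (1.1081)z²+(0.0866)z+(-0.0215)=0, √Δ=0.3205 → z ∈ {-0.1837, 0.1056}; z = -0.1837 (taking z<0)
x = -0.0337, y = 0.0709

(-0.0337, 0.0709, -0.1837)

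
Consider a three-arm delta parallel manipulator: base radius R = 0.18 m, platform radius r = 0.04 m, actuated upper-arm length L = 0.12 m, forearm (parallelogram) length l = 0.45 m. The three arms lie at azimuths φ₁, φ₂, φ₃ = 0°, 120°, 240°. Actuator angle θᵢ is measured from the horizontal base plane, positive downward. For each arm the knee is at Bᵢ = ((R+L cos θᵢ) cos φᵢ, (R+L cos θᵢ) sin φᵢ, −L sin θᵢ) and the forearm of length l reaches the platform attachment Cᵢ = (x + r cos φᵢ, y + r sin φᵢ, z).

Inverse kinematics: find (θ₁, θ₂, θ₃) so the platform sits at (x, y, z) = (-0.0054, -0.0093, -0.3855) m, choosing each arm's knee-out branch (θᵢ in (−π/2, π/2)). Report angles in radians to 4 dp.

θ₁ = 0.1749, θ₂ = 0.1747, θ₃ = 0.0878

rotate P by −φ1: (-0.0054, -0.0093, -0.3855)
  e−x'=0.1454;  (l²−L²−(e−x')²−y'²−z²)/2L = 0.0761
  γ=atan2(-0.3855,0.1454)=-1.2101;  ψ=arccos(0.1847)=1.3850;  θ1=γ+ψ≈0.1749
arm 2 (φ=120.0°): x'=-0.0054, y'=0.0093
  A cos θ + B sin θ = C:  0.1454·cos θ + -0.3855·sin θ = 0.0761
  √(A²+B²)=0.4120;  θ2 = -1.2102+1.3849 ≈ 0.1747
arm 3 (φ=240.0°): x'=0.0108, y'=0.0000
  e−x'=0.1292;  (l²−L²−(e−x')²−y'²−z²)/2L = 0.0949
  θ3 = atan2(B,A) + arccos(C/0.4066) = 0.0878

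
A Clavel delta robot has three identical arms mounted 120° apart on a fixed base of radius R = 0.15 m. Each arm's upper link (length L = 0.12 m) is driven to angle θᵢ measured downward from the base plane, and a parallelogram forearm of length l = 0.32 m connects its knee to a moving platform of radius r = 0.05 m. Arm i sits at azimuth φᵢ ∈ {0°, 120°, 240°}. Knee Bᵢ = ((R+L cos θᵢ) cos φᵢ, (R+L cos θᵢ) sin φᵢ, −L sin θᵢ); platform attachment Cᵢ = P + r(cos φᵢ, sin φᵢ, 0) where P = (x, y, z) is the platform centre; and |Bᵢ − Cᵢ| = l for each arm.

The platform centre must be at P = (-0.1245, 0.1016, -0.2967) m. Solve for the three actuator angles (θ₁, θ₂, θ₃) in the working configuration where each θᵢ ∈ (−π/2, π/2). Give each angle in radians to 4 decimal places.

arm 1 (φ=0.0°): x'=-0.1245, y'=0.1016
  e−x'=0.2245;  (l²−L²−(e−x')²−y'²−z²)/2L = -0.2531
  √(A²+B²)=0.3721;  θ1 = -0.9230+2.3191 ≈ 1.3960
φ2=120.0° → target in arm frame (0.1502, 0.0570)
  A=-0.0502, B=-0.2967, C=(l²−L²−A²−y'²−z²)/(2L)=-0.0242
  √(A²+B²)=0.3009;  θ2 = -1.7385+1.6513 ≈ -0.0873
rotate P by −φ3: (-0.0257, -0.1586, -0.2967)
  e−x'=0.1257;  (l²−L²−(e−x')²−y'²−z²)/2L = -0.1708
  γ=atan2(-0.2967,0.1257)=-1.1700;  ψ=arccos(-0.5302)=2.1296;  θ3=γ+ψ≈0.9596

θ₁ = 1.3960, θ₂ = -0.0873, θ₃ = 0.9596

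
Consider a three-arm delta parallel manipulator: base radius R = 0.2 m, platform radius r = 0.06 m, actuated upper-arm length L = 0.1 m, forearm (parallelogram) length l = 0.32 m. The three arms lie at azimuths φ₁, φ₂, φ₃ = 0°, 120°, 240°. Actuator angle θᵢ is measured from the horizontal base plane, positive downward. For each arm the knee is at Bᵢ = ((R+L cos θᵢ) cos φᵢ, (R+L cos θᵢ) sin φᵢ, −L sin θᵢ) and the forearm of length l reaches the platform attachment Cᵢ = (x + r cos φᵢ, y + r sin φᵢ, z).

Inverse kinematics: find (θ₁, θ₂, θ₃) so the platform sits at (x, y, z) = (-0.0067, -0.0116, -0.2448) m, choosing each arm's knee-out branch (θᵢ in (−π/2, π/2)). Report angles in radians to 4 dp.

rotate P by −φ1: (-0.0067, -0.0116, -0.2448)
  A=0.1467, B=-0.2448, C=(l²−L²−A²−y'²−z²)/(2L)=0.0541
  γ=atan2(-0.2448,0.1467)=-1.0309;  ψ=arccos(0.1895)=1.3801;  θ1=γ+ψ≈0.3492
arm 2 (φ=120.0°): x'=-0.0067, y'=0.0116
  e−x'=0.1467;  (l²−L²−(e−x')²−y'²−z²)/2L = 0.0541
  γ=atan2(-0.2448,0.1467)=-1.0309;  ψ=arccos(0.1895)=1.3801;  θ2=γ+ψ≈0.3492
rotate P by −φ3: (0.0134, 0.0000, -0.2448)
  e−x'=0.1266;  (l²−L²−(e−x')²−y'²−z²)/2L = 0.0822
  θ3 = atan2(B,A) + arccos(C/0.2756) = 0.1743

θ₁ = 0.3492, θ₂ = 0.3492, θ₃ = 0.1743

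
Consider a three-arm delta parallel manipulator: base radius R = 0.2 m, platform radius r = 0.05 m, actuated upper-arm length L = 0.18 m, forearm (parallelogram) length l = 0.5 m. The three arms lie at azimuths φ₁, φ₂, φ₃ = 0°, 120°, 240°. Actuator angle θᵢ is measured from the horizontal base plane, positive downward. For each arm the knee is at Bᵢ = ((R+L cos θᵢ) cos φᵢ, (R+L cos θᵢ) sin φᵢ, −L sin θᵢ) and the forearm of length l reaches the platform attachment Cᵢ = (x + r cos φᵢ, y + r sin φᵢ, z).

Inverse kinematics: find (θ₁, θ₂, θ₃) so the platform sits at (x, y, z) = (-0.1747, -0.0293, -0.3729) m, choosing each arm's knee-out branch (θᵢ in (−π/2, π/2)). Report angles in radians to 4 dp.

φ1=0.0° → target in arm frame (-0.1747, -0.0293)
  A cos θ + B sin θ = C:  0.3247·cos θ + -0.3729·sin θ = -0.0771
  γ=atan2(-0.3729,0.3247)=-0.8544;  ψ=arccos(-0.1559)=1.7273;  θ1=γ+ψ≈0.8729
φ2=120.0° → target in arm frame (0.0620, 0.1659)
  A cos θ + B sin θ = C:  0.0880·cos θ + -0.3729·sin θ = 0.1202
  √(A²+B²)=0.3831;  θ2 = -1.3390+1.2518 ≈ -0.0872
φ3=240.0° → target in arm frame (0.1127, -0.1366)
  A=0.0373, B=-0.3729, C=(l²−L²−A²−y'²−z²)/(2L)=0.1625
  θ3 = atan2(B,A) + arccos(C/0.3748) = -0.3487

θ₁ = 0.8729, θ₂ = -0.0872, θ₃ = -0.3487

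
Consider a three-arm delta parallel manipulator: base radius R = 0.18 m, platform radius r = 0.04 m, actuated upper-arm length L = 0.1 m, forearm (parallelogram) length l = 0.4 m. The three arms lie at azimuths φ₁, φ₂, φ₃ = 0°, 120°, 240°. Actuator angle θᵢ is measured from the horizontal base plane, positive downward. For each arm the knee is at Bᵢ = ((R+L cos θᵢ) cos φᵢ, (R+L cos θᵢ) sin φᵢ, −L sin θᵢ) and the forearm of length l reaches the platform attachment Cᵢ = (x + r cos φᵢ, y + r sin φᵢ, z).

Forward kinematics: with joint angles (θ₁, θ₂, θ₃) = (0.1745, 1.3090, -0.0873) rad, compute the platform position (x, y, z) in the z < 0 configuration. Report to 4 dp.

(0.0547, -0.1385, -0.3445)

centre 1 = (0.2385·cos0.0°, 0.2385·sin0.0°, -0.0174) = (0.2385, 0.0000, -0.0174)
centre 2 = (0.1659·cos120.0°, 0.1659·sin120.0°, -0.0966) = (-0.0829, 0.1437, -0.0966)
arm 3 at φ=240.0°: ρ3 = 0.2396;  centre 3 = (-0.1198, -0.2075, 0.0087)
eliminate P² terms by subtracting sphere 1 from 2 and 3
linear system: -0.6428x+0.2873y = -0.0203−-0.1585z; -0.7166x+-0.4150y = 0.0003−0.0522z
Cramer: x(z) = 0.0177-0.1074z;  y(z) = -0.0312+0.3112z
quadratic in z: (1.1084)z²+(0.0627)z+(-0.1100)=0, √Δ=0.7010 → z ∈ {-0.3445, 0.2879}; z = -0.3445 (taking z<0)
x = 0.0547, y = -0.1385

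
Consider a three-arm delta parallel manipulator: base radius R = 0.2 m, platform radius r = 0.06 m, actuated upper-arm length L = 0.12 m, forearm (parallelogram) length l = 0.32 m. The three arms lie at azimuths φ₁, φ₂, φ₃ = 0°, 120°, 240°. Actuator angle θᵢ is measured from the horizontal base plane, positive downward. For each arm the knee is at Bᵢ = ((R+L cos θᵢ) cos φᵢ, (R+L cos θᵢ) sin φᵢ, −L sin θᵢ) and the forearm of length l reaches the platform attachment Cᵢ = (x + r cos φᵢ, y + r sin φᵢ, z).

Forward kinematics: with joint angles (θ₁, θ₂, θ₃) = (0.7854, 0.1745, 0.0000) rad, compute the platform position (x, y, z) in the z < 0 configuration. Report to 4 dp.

(-0.0613, -0.0110, -0.2276)

φ1=0.0°: virtual centre (0.2249, 0.0000, -0.0849), radius l
O2 = (0.2582·cos120.0°, 0.2582·sin120.0°, -0.0208) = (-0.1291, 0.2236, -0.0208)
arm 3 at φ=240.0°: (R−r)+L cos θ3 = 0.2600;  O3 = (-0.1300, -0.2252, 0.0000)
subtract pairs → two planes through P
plane₁₂: -0.7079x+0.4472y+0.1280z = 0.0093
det = 0.6361;  x = -0.0135+0.2099z,  y = -0.0005+0.0460z
sphere 1 gives Az²+Bz+C=0 with A=1.0462, B=0.0696, C=-0.0384;  B²−4AC=0.1654;  roots -0.2276, 0.1611;  negative root z = -0.2276
x = -0.0613, y = -0.0110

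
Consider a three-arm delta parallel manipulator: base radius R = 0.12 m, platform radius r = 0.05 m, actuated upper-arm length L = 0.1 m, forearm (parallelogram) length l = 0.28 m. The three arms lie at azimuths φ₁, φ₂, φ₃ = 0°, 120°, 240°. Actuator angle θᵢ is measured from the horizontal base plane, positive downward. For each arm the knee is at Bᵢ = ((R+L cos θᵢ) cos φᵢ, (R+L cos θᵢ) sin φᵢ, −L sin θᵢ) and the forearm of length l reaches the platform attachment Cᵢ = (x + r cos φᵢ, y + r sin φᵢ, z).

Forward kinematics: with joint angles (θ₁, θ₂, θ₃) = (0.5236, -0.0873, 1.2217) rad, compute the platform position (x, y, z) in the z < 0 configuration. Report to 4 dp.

centre 1 = (0.1566·cos0.0°, 0.1566·sin0.0°, -0.0500) = (0.1566, 0.0000, -0.0500)
arm 2 at φ=120.0°: (R−r)+L cos θ2 = 0.1696;  centre 2 = (-0.0848, 0.1469, 0.0087)
φ3=240.0°: virtual centre (-0.0521, -0.0902, -0.0940), radius l
subtract pairs → two planes through P
plane₁₂: -0.4828x+0.2938y+0.1174z = 0.0018
det = 0.2098;  x = 0.0087+-0.0221z,  y = 0.0205+-0.4361z
quadratic in z: (1.1907)z²+(0.0887)z+(-0.0536)=0, √Δ=0.5130 → z ∈ {-0.2527, 0.1782}; z = -0.2527 (taking z<0)
x = 0.0143, y = 0.1307

(0.0143, 0.1307, -0.2527)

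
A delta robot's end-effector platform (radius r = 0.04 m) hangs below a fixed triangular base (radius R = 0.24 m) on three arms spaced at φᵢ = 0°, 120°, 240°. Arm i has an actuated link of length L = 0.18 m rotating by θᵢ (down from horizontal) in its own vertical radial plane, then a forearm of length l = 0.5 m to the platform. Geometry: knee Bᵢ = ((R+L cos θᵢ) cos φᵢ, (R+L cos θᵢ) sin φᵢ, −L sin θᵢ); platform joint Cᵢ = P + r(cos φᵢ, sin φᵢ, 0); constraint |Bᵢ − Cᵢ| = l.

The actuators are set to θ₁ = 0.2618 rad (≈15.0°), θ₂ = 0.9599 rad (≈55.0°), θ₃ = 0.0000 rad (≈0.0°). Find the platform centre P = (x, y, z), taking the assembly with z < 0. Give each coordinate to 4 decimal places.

O1 = (0.3739·cos0.0°, 0.3739·sin0.0°, -0.0466) = (0.3739, 0.0000, -0.0466)
arm 2 at φ=120.0°: e+L cos θ2 = 0.3032;  O2 = (-0.1516, 0.2626, -0.1474)
arm 3 at φ=240.0°: e+L cos θ3 = 0.3800;  O3 = (-0.1900, -0.3291, 0.0000)
eliminate P² terms by subtracting sphere 1 from 2 and 3
[-1.0510 0.5252 -0.2017]·P = -0.0282;  [-1.1277 -0.6582 0.0932]·P = 0.0025
Cramer: x(z) = 0.0135-0.0653z;  y(z) = -0.0268+0.2534z
sphere 1 gives Az²+Bz+C=0 with A=1.0685, B=0.1266, C=-0.1172;  B²−4AC=0.5171;  roots -0.3958, 0.2772;  negative root z = -0.3958
x = 0.0393, y = -0.1271

(0.0393, -0.1271, -0.3958)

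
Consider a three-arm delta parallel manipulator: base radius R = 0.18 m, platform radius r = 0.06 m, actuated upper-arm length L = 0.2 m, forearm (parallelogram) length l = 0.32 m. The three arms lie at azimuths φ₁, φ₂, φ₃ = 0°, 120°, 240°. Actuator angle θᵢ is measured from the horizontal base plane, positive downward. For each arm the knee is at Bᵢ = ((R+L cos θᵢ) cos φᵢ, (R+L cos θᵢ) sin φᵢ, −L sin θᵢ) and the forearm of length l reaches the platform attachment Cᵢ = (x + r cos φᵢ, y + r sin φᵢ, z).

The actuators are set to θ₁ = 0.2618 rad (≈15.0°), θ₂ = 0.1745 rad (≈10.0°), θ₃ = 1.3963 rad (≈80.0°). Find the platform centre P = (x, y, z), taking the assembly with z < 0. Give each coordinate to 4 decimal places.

φ1=0.0°: virtual centre (0.3132, 0.0000, -0.0518), radius l
φ2=120.0°: virtual centre (-0.1585, 0.2745, -0.0347), radius l
arm 3 at φ=240.0°: e+L cos θ3 = 0.1547;  centre 3 = (-0.0774, -0.1340, -0.1970)
|centre ₂|²−|centre ₁|² = 0.0009;  |centre ₃|²−|centre ₁|² = -0.0380
plane₁₂: -0.9433x+0.5490y+0.0341z = 0.0009
det = 0.6816;  x = 0.0303+-0.2205z,  y = 0.0537+-0.4410z
into |P−centre ₁|² = l²: 1.2431z² + 0.1810z + -0.0168 = 0;  Δ = 0.1163;  z = -0.2100 or 0.0644 → z<0 root = -0.2100
x = 0.0766, y = 0.1463

(0.0766, 0.1463, -0.2100)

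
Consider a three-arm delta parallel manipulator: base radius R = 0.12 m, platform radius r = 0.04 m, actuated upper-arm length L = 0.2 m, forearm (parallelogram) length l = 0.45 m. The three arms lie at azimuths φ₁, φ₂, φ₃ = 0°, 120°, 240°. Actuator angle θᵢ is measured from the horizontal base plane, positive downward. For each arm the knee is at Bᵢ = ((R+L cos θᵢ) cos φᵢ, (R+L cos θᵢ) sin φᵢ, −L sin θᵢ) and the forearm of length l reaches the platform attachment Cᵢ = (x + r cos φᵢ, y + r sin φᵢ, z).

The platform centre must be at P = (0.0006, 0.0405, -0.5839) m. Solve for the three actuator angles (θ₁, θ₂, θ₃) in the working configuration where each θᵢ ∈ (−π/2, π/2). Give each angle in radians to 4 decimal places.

θ₁ = 1.0472, θ₂ = 0.9597, θ₃ = 1.1342

φ1=0.0° → target in arm frame (0.0006, 0.0405)
  A=0.0794, B=-0.5839, C=(l²−L²−A²−y'²−z²)/(2L)=-0.4660
  √(A²+B²)=0.5893;  θ1 = -1.4356+2.4828 ≈ 1.0472
φ2=120.0° → target in arm frame (0.0348, -0.0208)
  A cos θ + B sin θ = C:  0.0452·cos θ + -0.5839·sin θ = -0.4523
  θ2 = atan2(B,A) + arccos(C/0.5856) = 0.9597
arm 3 (φ=240.0°): x'=-0.0354, y'=-0.0197
  A=0.1154, B=-0.5839, C=(l²−L²−A²−y'²−z²)/(2L)=-0.4803
  θ3 = atan2(B,A) + arccos(C/0.5952) = 1.1342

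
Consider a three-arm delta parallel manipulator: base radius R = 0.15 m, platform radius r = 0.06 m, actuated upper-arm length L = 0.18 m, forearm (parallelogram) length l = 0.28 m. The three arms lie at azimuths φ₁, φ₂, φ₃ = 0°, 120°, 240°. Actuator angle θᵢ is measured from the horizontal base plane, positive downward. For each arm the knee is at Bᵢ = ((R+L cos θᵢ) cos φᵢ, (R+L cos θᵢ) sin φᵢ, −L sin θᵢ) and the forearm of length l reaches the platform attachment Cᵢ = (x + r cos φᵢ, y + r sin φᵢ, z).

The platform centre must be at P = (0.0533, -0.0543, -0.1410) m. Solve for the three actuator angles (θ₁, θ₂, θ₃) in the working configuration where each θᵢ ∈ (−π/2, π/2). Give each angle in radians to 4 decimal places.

θ₁ = -0.1745, θ₂ = 0.8730, θ₃ = 0.1740

rotate P by −φ1: (0.0533, -0.0543, -0.1410)
  e−x'=0.0367;  (l²−L²−(e−x')²−y'²−z²)/2L = 0.0606
  γ=atan2(-0.1410,0.0367)=-1.3162;  ψ=arccos(0.4161)=1.1417;  θ1=γ+ψ≈-0.1745
arm 2 (φ=120.0°): x'=-0.0737, y'=-0.0190
  e−x'=0.1637;  (l²−L²−(e−x')²−y'²−z²)/2L = -0.0029
  γ=atan2(-0.1410,0.1637)=-0.7111;  ψ=arccos(-0.0133)=1.5841;  θ2=γ+ψ≈0.8730
φ3=240.0° → target in arm frame (0.0204, 0.0733)
  A=0.0696, B=-0.1410, C=(l²−L²−A²−y'²−z²)/(2L)=0.0442
  γ=atan2(-0.1410,0.0696)=-1.1121;  ψ=arccos(0.2808)=1.2862;  θ3=γ+ψ≈0.1740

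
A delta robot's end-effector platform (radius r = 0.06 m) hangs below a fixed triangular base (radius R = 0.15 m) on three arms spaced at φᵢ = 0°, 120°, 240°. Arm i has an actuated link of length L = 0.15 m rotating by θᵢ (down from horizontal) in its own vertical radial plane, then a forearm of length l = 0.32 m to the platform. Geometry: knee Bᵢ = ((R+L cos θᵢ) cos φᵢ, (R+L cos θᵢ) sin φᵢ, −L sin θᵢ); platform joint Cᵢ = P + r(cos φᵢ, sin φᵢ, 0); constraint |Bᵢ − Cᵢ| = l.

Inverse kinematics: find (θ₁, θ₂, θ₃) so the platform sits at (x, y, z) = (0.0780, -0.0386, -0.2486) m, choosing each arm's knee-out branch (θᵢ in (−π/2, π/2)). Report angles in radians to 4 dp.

θ₁ = -0.1741, θ₂ = 0.6982, θ₃ = 0.3492

arm 1 (φ=0.0°): x'=0.0780, y'=-0.0386
  A cos θ + B sin θ = C:  0.0120·cos θ + -0.2486·sin θ = 0.0549
  θ1 = atan2(B,A) + arccos(C/0.2489) = -0.1741
rotate P by −φ2: (-0.0724, -0.0482, -0.2486)
  e−x'=0.1624;  (l²−L²−(e−x')²−y'²−z²)/2L = -0.0354
  √(A²+B²)=0.2970;  θ2 = -0.9921+1.6902 ≈ 0.6982
φ3=240.0° → target in arm frame (-0.0056, 0.0868)
  A=0.0956, B=-0.2486, C=(l²−L²−A²−y'²−z²)/(2L)=0.0047
  γ=atan2(-0.2486,0.0956)=-1.2038;  ψ=arccos(0.0178)=1.5530;  θ3=γ+ψ≈0.3492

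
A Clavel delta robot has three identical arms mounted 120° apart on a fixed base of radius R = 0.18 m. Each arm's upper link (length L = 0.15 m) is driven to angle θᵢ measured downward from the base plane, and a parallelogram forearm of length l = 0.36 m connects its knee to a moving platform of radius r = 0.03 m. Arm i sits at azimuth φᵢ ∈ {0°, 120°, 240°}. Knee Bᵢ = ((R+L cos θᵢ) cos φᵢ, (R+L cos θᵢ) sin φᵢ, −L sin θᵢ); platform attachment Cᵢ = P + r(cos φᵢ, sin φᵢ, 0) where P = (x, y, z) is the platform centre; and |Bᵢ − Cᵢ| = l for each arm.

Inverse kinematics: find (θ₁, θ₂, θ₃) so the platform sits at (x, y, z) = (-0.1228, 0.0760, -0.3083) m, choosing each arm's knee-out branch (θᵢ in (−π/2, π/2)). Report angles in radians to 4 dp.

rotate P by −φ1: (-0.1228, 0.0760, -0.3083)
  e−x'=0.2728;  (l²−L²−(e−x')²−y'²−z²)/2L = -0.2271
  θ1 = atan2(B,A) + arccos(C/0.4117) = 1.3089
arm 2 (φ=120.0°): x'=0.1272, y'=0.0683
  A=0.0228, B=-0.3083, C=(l²−L²−A²−y'²−z²)/(2L)=0.0229
  γ=atan2(-0.3083,0.0228)=-1.4970;  ψ=arccos(0.0740)=1.4968;  θ2=γ+ψ≈-0.0003
arm 3 (φ=240.0°): x'=-0.0044, y'=-0.1443
  A=0.1544, B=-0.3083, C=(l²−L²−A²−y'²−z²)/(2L)=-0.1088
  θ3 = atan2(B,A) + arccos(C/0.3448) = 0.7853

θ₁ = 1.3089, θ₂ = -0.0003, θ₃ = 0.7853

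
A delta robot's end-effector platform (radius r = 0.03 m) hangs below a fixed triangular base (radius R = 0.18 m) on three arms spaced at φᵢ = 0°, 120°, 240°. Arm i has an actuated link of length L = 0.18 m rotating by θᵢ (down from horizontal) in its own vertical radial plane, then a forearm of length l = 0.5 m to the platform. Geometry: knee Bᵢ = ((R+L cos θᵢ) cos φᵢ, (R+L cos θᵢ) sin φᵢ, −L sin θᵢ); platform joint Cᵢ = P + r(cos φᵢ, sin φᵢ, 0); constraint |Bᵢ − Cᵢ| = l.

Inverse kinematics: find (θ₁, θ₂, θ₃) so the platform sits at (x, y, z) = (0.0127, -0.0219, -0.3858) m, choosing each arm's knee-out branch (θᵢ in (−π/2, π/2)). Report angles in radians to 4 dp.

arm 1 (φ=0.0°): x'=0.0127, y'=-0.0219
  A cos θ + B sin θ = C:  0.1373·cos θ + -0.3858·sin θ = 0.1373
  γ=atan2(-0.3858,0.1373)=-1.2289;  ψ=arccos(0.3353)=1.2289;  θ1=γ+ψ≈0.0000
rotate P by −φ2: (-0.0253, 0.0000, -0.3858)
  e−x'=0.1753;  (l²−L²−(e−x')²−y'²−z²)/2L = 0.1056
  γ=atan2(-0.3858,0.1753)=-1.1443;  ψ=arccos(0.2492)=1.3189;  θ2=γ+ψ≈0.1746
rotate P by −φ3: (0.0126, 0.0219, -0.3858)
  A cos θ + B sin θ = C:  0.1374·cos θ + -0.3858·sin θ = 0.1372
  θ3 = atan2(B,A) + arccos(C/0.4095) = 0.0004

θ₁ = 0.0000, θ₂ = 0.1746, θ₃ = 0.0004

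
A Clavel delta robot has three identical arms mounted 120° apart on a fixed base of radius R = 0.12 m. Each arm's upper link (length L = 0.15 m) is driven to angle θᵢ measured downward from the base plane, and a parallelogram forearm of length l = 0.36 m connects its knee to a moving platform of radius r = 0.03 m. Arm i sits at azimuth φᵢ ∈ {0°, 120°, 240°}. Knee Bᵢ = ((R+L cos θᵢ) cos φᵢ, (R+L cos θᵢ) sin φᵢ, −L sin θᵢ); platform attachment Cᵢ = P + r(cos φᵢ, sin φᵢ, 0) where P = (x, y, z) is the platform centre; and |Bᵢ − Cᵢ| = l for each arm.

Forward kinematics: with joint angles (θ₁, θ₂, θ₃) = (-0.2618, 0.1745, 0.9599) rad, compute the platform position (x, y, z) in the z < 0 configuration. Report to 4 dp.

centre 1 = (0.2349·cos0.0°, 0.2349·sin0.0°, 0.0388) = (0.2349, 0.0000, 0.0388)
φ2=120.0°: virtual centre (-0.1189, 0.2059, -0.0260), radius l
φ3=240.0°: virtual centre (-0.0880, -0.1525, -0.1229), radius l
subtract pairs → two planes through P
[-0.7075 0.4117 -0.1297]·P = 0.0005;  [-0.6458 -0.3049 -0.3234]·P = -0.0106
det = 0.4816;  x = 0.0087+-0.3586z,  y = 0.0162+-0.3011z
sphere 1 gives Az²+Bz+C=0 with A=1.2192, B=0.0748, C=-0.0767;  B²−4AC=0.3796;  roots -0.2833, 0.2220;  negative root z = -0.2833
x = 0.1103, y = 0.1015

(0.1103, 0.1015, -0.2833)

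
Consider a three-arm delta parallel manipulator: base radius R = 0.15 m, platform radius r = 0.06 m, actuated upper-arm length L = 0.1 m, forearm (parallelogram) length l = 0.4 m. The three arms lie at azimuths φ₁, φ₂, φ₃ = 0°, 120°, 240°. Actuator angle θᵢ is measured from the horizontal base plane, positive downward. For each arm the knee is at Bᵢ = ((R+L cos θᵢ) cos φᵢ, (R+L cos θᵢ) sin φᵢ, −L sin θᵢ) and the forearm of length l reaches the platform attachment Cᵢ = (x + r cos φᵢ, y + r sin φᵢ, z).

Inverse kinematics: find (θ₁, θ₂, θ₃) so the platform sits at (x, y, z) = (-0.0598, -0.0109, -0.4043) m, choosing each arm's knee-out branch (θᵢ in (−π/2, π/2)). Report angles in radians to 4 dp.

arm 1 (φ=0.0°): x'=-0.0598, y'=-0.0109
  A=0.1498, B=-0.4043, C=(l²−L²−A²−y'²−z²)/(2L)=-0.1801
  θ1 = atan2(B,A) + arccos(C/0.4312) = 0.7857
arm 2 (φ=120.0°): x'=0.0205, y'=0.0572
  A cos θ + B sin θ = C:  0.0695·cos θ + -0.4043·sin θ = -0.1079
  √(A²+B²)=0.4102;  θ2 = -1.4005+1.8368 ≈ 0.4364
φ3=240.0° → target in arm frame (0.0393, -0.0463)
  e−x'=0.0507;  (l²−L²−(e−x')²−y'²−z²)/2L = -0.0909
  √(A²+B²)=0.4075;  θ3 = -1.4461+1.7957 ≈ 0.3495

θ₁ = 0.7857, θ₂ = 0.4364, θ₃ = 0.3495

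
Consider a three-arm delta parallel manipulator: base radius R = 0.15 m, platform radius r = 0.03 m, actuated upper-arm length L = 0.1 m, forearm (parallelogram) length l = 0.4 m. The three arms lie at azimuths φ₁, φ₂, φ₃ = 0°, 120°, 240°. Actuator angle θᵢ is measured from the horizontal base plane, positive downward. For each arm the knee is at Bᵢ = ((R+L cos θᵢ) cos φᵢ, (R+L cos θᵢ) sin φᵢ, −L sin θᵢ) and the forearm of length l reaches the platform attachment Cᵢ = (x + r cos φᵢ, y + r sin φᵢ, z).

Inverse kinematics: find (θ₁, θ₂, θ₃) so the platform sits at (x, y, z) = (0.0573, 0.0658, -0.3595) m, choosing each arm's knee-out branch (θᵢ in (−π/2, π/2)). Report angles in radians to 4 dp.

θ₁ = 0.0006, θ₂ = 0.1748, θ₃ = 0.7860

φ1=0.0° → target in arm frame (0.0573, 0.0658)
  A cos θ + B sin θ = C:  0.0627·cos θ + -0.3595·sin θ = 0.0625
  √(A²+B²)=0.3649;  θ1 = -1.3981+1.3987 ≈ 0.0006
arm 2 (φ=120.0°): x'=0.0283, y'=-0.0825
  e−x'=0.0917;  (l²−L²−(e−x')²−y'²−z²)/2L = 0.0277
  θ2 = atan2(B,A) + arccos(C/0.3710) = 0.1748
φ3=240.0° → target in arm frame (-0.0856, 0.0167)
  A cos θ + B sin θ = C:  0.2056·cos θ + -0.3595·sin θ = -0.1090
  θ3 = atan2(B,A) + arccos(C/0.4142) = 0.7860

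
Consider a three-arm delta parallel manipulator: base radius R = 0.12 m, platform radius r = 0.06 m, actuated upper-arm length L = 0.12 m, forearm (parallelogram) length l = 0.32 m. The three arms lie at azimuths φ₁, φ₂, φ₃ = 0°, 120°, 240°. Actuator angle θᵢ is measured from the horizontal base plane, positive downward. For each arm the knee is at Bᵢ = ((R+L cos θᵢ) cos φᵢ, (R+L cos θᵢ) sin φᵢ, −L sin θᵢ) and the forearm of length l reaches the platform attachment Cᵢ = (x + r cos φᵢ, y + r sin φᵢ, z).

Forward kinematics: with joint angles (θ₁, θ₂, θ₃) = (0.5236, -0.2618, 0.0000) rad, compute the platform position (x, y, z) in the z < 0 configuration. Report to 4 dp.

(-0.0821, 0.0262, -0.2630)

arm 1 at φ=0.0°: e+L cos θ1 = 0.1639;  centre 1 = (0.1639, 0.0000, -0.0600)
φ2=120.0°: virtual centre (-0.0880, 0.1523, 0.0311), radius l
φ3=240.0°: virtual centre (-0.0900, -0.1559, 0.0000), radius l
eliminate P² terms by subtracting sphere 1 from 2 and 3
linear system: -0.5038x+0.3047y = 0.0014−0.1821z; -0.5078x+-0.3118y = 0.0019−0.1200z
det = 0.3118;  x = -0.0033+0.2994z,  y = -0.0008+-0.1027z
quadratic in z: (1.1002)z²+(0.0200)z+(-0.0708)=0, √Δ=0.5587 → z ∈ {-0.2630, 0.2448}; z = -0.2630 (taking z<0)
x = -0.0821, y = 0.0262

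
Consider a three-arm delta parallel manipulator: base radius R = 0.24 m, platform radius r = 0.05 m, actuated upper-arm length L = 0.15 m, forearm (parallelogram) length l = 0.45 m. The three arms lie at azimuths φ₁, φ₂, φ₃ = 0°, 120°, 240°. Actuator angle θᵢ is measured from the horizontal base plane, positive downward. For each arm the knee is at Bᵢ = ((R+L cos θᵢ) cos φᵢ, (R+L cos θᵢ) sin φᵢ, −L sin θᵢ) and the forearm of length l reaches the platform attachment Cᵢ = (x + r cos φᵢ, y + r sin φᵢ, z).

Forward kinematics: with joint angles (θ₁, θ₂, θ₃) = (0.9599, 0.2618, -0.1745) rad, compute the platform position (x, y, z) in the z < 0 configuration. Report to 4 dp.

arm 1 at φ=0.0°: e+L cos θ1 = 0.2760;  O1 = (0.2760, 0.0000, -0.1229)
arm 2 at φ=120.0°: e+L cos θ2 = 0.3349;  O2 = (-0.1674, 0.2900, -0.0388)
φ3=240.0°: virtual centre (-0.1689, -0.2925, 0.0260), radius l
eliminate P² terms by subtracting sphere 1 from 2 and 3
[-0.8870 0.5800 0.1681]·P = 0.0224;  [-0.8898 -0.5850 0.2978]·P = 0.0234
det = 1.0350;  x = -0.0258+0.2619z,  y = -0.0009+0.1107z
quadratic in z: (1.0809)z²+(0.0874)z+(-0.0963)=0, √Δ=0.6512 → z ∈ {-0.3417, 0.2608}; z = -0.3417 (taking z<0)
x = -0.1153, y = -0.0387

(-0.1153, -0.0387, -0.3417)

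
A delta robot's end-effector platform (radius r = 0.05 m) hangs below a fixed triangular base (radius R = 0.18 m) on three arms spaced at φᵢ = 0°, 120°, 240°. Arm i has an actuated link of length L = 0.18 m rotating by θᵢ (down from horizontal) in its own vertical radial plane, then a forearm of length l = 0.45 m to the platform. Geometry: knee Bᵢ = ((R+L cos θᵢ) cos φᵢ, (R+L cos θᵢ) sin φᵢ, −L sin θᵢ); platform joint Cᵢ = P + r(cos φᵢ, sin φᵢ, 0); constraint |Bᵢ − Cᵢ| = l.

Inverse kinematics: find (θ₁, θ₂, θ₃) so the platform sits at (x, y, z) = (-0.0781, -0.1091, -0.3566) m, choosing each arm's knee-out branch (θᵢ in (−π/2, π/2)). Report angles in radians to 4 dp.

φ1=0.0° → target in arm frame (-0.0781, -0.1091)
  A cos θ + B sin θ = C:  0.2081·cos θ + -0.3566·sin θ = -0.0341
  θ1 = atan2(B,A) + arccos(C/0.4129) = 0.6109
arm 2 (φ=120.0°): x'=-0.0554, y'=0.1222
  A cos θ + B sin θ = C:  0.1854·cos θ + -0.3566·sin θ = -0.0177
  √(A²+B²)=0.4019;  θ2 = -1.0913+1.6149 ≈ 0.5236
arm 3 (φ=240.0°): x'=0.1335, y'=-0.0131
  A=-0.0035, B=-0.3566, C=(l²−L²−A²−y'²−z²)/(2L)=0.1188
  θ3 = atan2(B,A) + arccos(C/0.3566) = -0.3494

θ₁ = 0.6109, θ₂ = 0.5236, θ₃ = -0.3494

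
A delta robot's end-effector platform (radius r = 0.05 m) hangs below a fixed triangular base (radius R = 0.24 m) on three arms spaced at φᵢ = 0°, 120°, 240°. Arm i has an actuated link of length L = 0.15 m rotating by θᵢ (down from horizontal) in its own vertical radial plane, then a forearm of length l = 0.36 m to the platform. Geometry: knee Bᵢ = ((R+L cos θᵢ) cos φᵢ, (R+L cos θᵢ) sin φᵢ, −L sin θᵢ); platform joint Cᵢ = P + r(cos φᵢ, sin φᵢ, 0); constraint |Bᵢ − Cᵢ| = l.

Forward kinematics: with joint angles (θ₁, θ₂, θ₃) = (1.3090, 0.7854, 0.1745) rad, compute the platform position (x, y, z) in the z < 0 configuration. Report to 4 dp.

(-0.0988, -0.0522, -0.2848)

centre 1 = (0.2288·cos0.0°, 0.2288·sin0.0°, -0.1449) = (0.2288, 0.0000, -0.1449)
arm 2 at φ=120.0°: (R−r)+L cos θ2 = 0.2961;  centre 2 = (-0.1480, 0.2564, -0.1061)
φ3=240.0°: virtual centre (-0.1689, -0.2925, -0.0260), radius l
eliminate P² terms by subtracting sphere 1 from 2 and 3
plane₁₂: -0.7537x+0.5128y+0.0776z = 0.0256
det = 0.8487;  x = -0.0426+0.1971z,  y = -0.0128+0.1383z
sphere 1 gives Az²+Bz+C=0 with A=1.0580, B=0.1792, C=-0.0348;  B²−4AC=0.1793;  roots -0.2848, 0.1154;  negative root z = -0.2848
x = -0.0988, y = -0.0522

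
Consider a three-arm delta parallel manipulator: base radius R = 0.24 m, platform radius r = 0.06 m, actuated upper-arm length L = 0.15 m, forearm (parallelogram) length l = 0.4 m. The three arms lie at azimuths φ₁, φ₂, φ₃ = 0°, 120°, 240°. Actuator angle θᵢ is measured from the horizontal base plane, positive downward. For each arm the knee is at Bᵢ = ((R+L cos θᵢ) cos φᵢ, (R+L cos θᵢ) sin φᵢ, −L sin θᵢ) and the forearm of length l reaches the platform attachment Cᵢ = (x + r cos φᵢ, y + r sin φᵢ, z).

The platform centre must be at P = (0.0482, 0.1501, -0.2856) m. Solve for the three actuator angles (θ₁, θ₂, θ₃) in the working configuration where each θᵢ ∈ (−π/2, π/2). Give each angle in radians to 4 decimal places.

θ₁ = 0.2616, θ₂ = -0.1749, θ₃ = 1.3088

arm 1 (φ=0.0°): x'=0.0482, y'=0.1501
  A=0.1318, B=-0.2856, C=(l²−L²−A²−y'²−z²)/(2L)=0.0534
  θ1 = atan2(B,A) + arccos(C/0.3145) = 0.2616
arm 2 (φ=120.0°): x'=0.1059, y'=-0.1168
  A=0.0741, B=-0.2856, C=(l²−L²−A²−y'²−z²)/(2L)=0.1227
  γ=atan2(-0.2856,0.0741)=-1.3169;  ψ=arccos(0.4157)=1.1420;  θ2=γ+ψ≈-0.1749
arm 3 (φ=240.0°): x'=-0.1541, y'=-0.0333
  A cos θ + B sin θ = C:  0.3341·cos θ + -0.2856·sin θ = -0.1893
  √(A²+B²)=0.4395;  θ3 = -0.7073+2.0161 ≈ 1.3088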